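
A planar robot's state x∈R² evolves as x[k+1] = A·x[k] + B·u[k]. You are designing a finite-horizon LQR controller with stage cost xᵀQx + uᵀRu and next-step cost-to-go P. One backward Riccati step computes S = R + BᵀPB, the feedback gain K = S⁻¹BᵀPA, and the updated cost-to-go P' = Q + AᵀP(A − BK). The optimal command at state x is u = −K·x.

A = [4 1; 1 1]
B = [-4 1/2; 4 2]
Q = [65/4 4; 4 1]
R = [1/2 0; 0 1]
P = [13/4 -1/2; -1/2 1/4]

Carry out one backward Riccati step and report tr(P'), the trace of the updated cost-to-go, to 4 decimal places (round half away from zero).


19.5947

BᵀP = [-15.0000 3.0000; 0.6250 0.2500]
S = R + BᵀPB = [1/2 0; 0 1] + [72.0000 -1.5000; -1.5000 0.8125] = [72.5000 -1.5000; -1.5000 1.8125]
BᵀPA = [-57.0000 -12.0000; 2.7500 0.8750]
K = S⁻¹·BᵀPA = [-0.7680 -0.1582; 0.8817 0.3518]
A−BK = [0.4873 0.1911; 2.3085 0.9293]
AᵀP(A−BK) = [2.0514 0.7629; 0.7629 0.2933]
P' = Q + AᵀP(A−BK) = [18.3014 4.7629; 4.7629 1.2933]
tr(P') = 19.5947


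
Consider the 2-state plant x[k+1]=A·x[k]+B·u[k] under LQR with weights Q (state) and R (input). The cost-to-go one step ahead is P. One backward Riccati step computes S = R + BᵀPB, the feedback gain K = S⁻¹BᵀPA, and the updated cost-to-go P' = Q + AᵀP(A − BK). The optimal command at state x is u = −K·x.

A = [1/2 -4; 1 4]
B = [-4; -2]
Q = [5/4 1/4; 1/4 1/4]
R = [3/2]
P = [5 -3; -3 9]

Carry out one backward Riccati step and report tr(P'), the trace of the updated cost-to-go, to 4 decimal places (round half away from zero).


311.5845

BᵀP = [-14.0000 -6.0000]
S = R + BᵀPB = [3/2] + [68.0000] = [69.5000]
BᵀPA = [-13.0000 32.0000]
K = S⁻¹·BᵀPA = [-0.1871 0.4604]
A−BK = [-0.2482 -2.1583; 0.6259 4.9209]
AᵀP(A−BK) = [4.8183 37.9856; 37.9856 305.2662]
P' = Q + AᵀP(A−BK) = [6.0683 38.2356; 38.2356 305.5162]
tr(P') = 311.5845


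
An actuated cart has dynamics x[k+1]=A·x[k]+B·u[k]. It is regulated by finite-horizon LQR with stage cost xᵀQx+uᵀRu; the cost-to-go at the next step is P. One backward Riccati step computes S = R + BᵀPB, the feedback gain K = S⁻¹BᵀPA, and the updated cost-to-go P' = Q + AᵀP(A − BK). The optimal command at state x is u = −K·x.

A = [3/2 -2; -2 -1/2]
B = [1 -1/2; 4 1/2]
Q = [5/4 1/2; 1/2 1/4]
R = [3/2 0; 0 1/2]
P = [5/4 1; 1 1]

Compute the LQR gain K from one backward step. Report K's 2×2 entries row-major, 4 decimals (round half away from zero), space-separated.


-0.0811 -0.4844 -0.3514 0.3368

BᵀP = [5.2500 5.0000; -0.1250 0.0000]
S = R + BᵀPB = [3/2 0; 0 1/2] + [25.2500 -0.1250; -0.1250 0.0625] = [26.7500 -0.1250; -0.1250 0.5625]
BᵀPA = [-2.1250 -13.0000; -0.1875 0.2500]
K = S⁻¹·BᵀPA = [-0.0811 -0.4844; -0.3514 0.3368]
A−BK = [1.4054 -1.3472; -1.5000 1.2692]
AᵀP(A−BK) = [0.5743 -0.4662; -0.4662 0.8685]
P' = Q + AᵀP(A−BK) = [1.8243 0.0338; 0.0338 1.1185]
tr(P') = 2.9428


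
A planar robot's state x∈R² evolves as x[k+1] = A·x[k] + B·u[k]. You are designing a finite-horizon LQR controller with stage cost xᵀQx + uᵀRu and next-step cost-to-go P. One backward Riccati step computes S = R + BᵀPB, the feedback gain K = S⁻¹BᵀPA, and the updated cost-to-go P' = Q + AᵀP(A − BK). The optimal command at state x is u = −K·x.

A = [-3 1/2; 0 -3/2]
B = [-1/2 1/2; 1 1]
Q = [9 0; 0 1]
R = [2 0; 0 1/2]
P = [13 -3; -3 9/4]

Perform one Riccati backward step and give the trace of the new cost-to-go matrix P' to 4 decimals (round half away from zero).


BᵀP = [-9.5000 3.7500; 3.5000 0.7500]
S = R + BᵀPB = [2 0; 0 1/2] + [8.5000 -1.0000; -1.0000 2.5000] = [10.5000 -1.0000; -1.0000 3.0000]
BᵀPA = [28.5000 -10.3750; -10.5000 0.6250]
K = S⁻¹·BᵀPA = [2.4590 -1.0000; -2.6803 -0.1250]
A−BK = [-0.4303 0.0625; 0.2213 -0.3750]
AᵀP(A−BK) = [18.7746 -5.8125; -5.8125 2.5156]
P' = Q + AᵀP(A−BK) = [27.7746 -5.8125; -5.8125 3.5156]
tr(P') = 31.2902

31.2902


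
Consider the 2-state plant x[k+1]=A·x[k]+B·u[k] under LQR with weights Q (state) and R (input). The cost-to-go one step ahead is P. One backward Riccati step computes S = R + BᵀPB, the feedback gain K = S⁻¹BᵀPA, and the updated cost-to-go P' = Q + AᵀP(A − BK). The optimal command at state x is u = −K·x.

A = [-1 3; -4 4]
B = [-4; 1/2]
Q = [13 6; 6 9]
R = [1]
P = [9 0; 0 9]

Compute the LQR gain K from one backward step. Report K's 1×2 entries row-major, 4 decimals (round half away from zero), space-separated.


0.1222 -0.6112

BᵀP = [-36.0000 4.5000]
S = R + BᵀPB = [1] + [146.2500] = [147.2500]
BᵀPA = [18.0000 -90.0000]
K = S⁻¹·BᵀPA = [0.1222 -0.6112]
A−BK = [-0.5110 0.5552; -4.0611 4.3056]
AᵀP(A−BK) = [150.7997 -159.9983; -159.9983 169.9915]
P' = Q + AᵀP(A−BK) = [163.7997 -153.9983; -153.9983 178.9915]
tr(P') = 342.7912


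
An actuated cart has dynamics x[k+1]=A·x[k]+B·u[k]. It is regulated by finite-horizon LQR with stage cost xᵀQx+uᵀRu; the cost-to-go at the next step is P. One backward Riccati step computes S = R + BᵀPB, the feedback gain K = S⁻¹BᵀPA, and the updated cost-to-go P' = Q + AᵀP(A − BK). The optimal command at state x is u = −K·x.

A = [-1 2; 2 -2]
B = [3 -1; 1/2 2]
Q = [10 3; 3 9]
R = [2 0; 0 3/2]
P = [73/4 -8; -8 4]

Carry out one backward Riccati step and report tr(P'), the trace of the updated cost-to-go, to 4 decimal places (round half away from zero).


21.6959

BᵀP = [50.7500 -22.0000; -34.2500 16.0000]
S = R + BᵀPB = [2 0; 0 3/2] + [141.2500 -94.7500; -94.7500 66.2500] = [143.2500 -94.7500; -94.7500 67.7500]
BᵀPA = [-94.7500 145.5000; 66.2500 -100.5000]
K = S⁻¹·BᵀPA = [-0.1953 0.4607; 0.7047 -0.8390]
A−BK = [0.2907 -0.2213; 0.6883 -0.5523]
AᵀP(A−BK) = [1.0570 -1.2585; -1.2585 1.6389]
P' = Q + AᵀP(A−BK) = [11.0570 1.7415; 1.7415 10.6389]
tr(P') = 21.6959


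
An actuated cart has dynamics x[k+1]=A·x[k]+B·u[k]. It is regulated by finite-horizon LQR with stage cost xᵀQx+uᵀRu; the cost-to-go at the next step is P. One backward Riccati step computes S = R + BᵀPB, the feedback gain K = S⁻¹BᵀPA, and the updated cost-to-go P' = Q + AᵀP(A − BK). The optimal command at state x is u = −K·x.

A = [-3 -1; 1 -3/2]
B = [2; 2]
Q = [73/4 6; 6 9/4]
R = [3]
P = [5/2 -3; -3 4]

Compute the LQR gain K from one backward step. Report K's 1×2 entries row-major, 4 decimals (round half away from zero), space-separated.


BᵀP = [-1.0000 2.0000]
S = R + BᵀPB = [3] + [2.0000] = [5.0000]
BᵀPA = [5.0000 -2.0000]
K = S⁻¹·BᵀPA = [1.0000 -0.4000]
A−BK = [-5.0000 -0.2000; -1.0000 -0.7000]
AᵀP(A−BK) = [39.5000 -7.0000; -7.0000 1.7000]
P' = Q + AᵀP(A−BK) = [57.7500 -1.0000; -1.0000 3.9500]
tr(P') = 61.7000

1.0000 -0.4000


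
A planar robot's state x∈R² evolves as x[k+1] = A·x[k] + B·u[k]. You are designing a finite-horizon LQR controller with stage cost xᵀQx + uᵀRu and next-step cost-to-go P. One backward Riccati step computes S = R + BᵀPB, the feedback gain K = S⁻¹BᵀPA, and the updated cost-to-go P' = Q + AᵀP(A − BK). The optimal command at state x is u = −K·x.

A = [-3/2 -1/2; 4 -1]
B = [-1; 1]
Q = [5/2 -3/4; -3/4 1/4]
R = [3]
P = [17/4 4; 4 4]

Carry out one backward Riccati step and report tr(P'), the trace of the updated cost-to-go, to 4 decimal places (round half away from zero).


BᵀP = [-0.2500 0.0000]
S = R + BᵀPB = [3] + [0.2500] = [3.2500]
BᵀPA = [0.3750 0.1250]
K = S⁻¹·BᵀPA = [0.1154 0.0385]
A−BK = [-1.3846 -0.4615; 3.8846 -1.0385]
AᵀP(A−BK) = [25.5192 -14.8269; -14.8269 9.0577]
P' = Q + AᵀP(A−BK) = [28.0192 -15.5769; -15.5769 9.3077]
tr(P') = 37.3269

37.3269


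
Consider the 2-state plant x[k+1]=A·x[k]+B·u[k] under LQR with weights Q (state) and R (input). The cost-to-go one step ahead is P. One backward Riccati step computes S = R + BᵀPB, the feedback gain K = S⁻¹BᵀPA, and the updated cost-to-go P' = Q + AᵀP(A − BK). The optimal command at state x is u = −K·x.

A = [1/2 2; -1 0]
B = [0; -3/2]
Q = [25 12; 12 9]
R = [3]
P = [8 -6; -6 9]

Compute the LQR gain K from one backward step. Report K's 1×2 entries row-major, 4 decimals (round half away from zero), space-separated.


0.7742 0.7742

BᵀP = [9.0000 -13.5000]
S = R + BᵀPB = [3] + [20.2500] = [23.2500]
BᵀPA = [18.0000 18.0000]
K = S⁻¹·BᵀPA = [0.7742 0.7742]
A−BK = [0.5000 2.0000; 0.1613 1.1613]
AᵀP(A−BK) = [3.0645 6.0645; 6.0645 18.0645]
P' = Q + AᵀP(A−BK) = [28.0645 18.0645; 18.0645 27.0645]
tr(P') = 55.1290


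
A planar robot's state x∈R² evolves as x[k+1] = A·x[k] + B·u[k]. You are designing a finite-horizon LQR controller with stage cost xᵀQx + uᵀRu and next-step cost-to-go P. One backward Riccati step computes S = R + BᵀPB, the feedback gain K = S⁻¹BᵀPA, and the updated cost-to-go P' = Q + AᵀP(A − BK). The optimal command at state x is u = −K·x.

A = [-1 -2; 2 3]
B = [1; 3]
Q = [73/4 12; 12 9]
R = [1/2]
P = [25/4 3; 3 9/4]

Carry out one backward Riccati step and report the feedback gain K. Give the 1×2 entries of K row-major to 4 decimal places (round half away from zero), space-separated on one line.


BᵀP = [15.2500 9.7500]
S = R + BᵀPB = [1/2] + [44.5000] = [45.0000]
BᵀPA = [4.2500 -1.2500]
K = S⁻¹·BᵀPA = [0.0944 -0.0278]
A−BK = [-1.0944 -1.9722; 1.7167 3.0833]
AᵀP(A−BK) = [2.8486 5.1181; 5.1181 9.2153]
P' = Q + AᵀP(A−BK) = [21.0986 17.1181; 17.1181 18.2153]
tr(P') = 39.3139

0.0944 -0.0278


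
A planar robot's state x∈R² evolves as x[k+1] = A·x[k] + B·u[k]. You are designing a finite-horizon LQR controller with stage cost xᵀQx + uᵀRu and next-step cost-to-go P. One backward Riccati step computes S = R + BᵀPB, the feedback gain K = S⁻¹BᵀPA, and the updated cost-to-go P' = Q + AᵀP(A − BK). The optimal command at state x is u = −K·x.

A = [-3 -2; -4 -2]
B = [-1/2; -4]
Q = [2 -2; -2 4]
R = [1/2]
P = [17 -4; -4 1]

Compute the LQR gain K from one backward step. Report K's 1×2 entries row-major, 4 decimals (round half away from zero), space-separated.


BᵀP = [7.5000 -2.0000]
S = R + BᵀPB = [1/2] + [4.2500] = [4.7500]
BᵀPA = [-14.5000 -11.0000]
K = S⁻¹·BᵀPA = [-3.0526 -2.3158]
A−BK = [-4.5263 -3.1579; -16.2105 -11.2632]
AᵀP(A−BK) = [28.7368 20.4211; 20.4211 14.5263]
P' = Q + AᵀP(A−BK) = [30.7368 18.4211; 18.4211 18.5263]
tr(P') = 49.2632

-3.0526 -2.3158


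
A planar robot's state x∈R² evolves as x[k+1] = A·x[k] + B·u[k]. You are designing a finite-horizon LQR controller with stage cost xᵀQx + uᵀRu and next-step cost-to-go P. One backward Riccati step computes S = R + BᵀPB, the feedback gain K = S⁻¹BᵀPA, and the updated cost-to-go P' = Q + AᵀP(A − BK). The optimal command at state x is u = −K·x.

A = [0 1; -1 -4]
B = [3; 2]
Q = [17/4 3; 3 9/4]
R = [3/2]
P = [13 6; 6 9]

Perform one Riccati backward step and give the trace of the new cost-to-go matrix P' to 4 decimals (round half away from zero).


80.5927

BᵀP = [51.0000 36.0000]
S = R + BᵀPB = [3/2] + [225.0000] = [226.5000]
BᵀPA = [-36.0000 -93.0000]
K = S⁻¹·BᵀPA = [-0.1589 -0.4106]
A−BK = [0.4768 2.2318; -0.6821 -3.1788]
AᵀP(A−BK) = [3.2781 15.2185; 15.2185 70.8146]
P' = Q + AᵀP(A−BK) = [7.5281 18.2185; 18.2185 73.0646]
tr(P') = 80.5927


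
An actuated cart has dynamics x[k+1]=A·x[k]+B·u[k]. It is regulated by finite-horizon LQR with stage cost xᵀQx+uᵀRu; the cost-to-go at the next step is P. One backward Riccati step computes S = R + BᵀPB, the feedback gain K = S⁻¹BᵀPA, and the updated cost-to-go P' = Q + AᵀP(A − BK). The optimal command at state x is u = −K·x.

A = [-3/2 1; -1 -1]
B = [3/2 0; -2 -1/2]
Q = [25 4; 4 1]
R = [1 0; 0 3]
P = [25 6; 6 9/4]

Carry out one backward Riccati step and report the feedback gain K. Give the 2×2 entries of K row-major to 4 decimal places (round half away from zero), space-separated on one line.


BᵀP = [25.5000 4.5000; -3.0000 -1.1250]
S = R + BᵀPB = [1 0; 0 3] + [29.2500 -2.2500; -2.2500 0.5625] = [30.2500 -2.2500; -2.2500 3.5625]
BᵀPA = [-42.7500 21.0000; 5.6250 -1.8750]
K = S⁻¹·BᵀPA = [-1.3597 0.6874; 0.7202 -0.0922]
A−BK = [0.5395 -0.0310; -3.3592 0.3286]
AᵀP(A−BK) = [14.3236 -2.3469; -2.3469 0.6426]
P' = Q + AᵀP(A−BK) = [39.3236 1.6531; 1.6531 1.6426]
tr(P') = 40.9662

-1.3597 0.6874 0.7202 -0.0922


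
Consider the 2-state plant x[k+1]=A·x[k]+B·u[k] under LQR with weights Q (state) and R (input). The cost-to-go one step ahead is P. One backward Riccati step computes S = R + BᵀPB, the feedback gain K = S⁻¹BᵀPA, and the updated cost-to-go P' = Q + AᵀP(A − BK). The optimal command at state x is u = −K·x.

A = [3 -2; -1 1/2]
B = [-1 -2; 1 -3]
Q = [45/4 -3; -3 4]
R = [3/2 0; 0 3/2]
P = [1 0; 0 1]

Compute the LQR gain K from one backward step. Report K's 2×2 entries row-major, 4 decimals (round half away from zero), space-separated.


BᵀP = [-1.0000 1.0000; -2.0000 -3.0000]
S = R + BᵀPB = [3/2 0; 0 3/2] + [2.0000 -1.0000; -1.0000 13.0000] = [3.5000 -1.0000; -1.0000 14.5000]
BᵀPA = [-4.0000 2.5000; -3.0000 2.5000]
K = S⁻¹·BᵀPA = [-1.2261 0.7789; -0.2915 0.2261]
A−BK = [1.1910 -0.7688; -0.6482 0.3995]
AᵀP(A−BK) = [4.2211 -2.7060; -2.7060 1.7374]
P' = Q + AᵀP(A−BK) = [15.4711 -5.7060; -5.7060 5.7374]
tr(P') = 21.2085

-1.2261 0.7789 -0.2915 0.2261


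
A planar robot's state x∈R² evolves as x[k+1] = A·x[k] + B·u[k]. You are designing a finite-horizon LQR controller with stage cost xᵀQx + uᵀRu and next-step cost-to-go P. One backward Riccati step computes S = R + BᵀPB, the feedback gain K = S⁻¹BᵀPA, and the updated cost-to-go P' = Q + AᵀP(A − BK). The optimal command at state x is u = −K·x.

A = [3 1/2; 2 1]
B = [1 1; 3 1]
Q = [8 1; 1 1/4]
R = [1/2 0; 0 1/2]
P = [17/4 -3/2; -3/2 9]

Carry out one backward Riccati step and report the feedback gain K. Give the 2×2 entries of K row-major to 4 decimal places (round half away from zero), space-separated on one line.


BᵀP = [-0.2500 25.5000; 2.7500 7.5000]
S = R + BᵀPB = [1/2 0; 0 1/2] + [76.2500 25.2500; 25.2500 10.2500] = [76.7500 25.2500; 25.2500 10.7500]
BᵀPA = [50.2500 25.3750; 23.2500 8.8750]
K = S⁻¹·BᵀPA = [-0.2500 0.2597; 2.7500 0.2157]
A−BK = [0.5000 0.0247; 0.0000 0.0053]
AᵀP(A−BK) = [4.8750 0.3125; 0.3125 0.0594]
P' = Q + AᵀP(A−BK) = [12.8750 1.3125; 1.3125 0.3094]
tr(P') = 13.1844

-0.2500 0.2597 2.7500 0.2157


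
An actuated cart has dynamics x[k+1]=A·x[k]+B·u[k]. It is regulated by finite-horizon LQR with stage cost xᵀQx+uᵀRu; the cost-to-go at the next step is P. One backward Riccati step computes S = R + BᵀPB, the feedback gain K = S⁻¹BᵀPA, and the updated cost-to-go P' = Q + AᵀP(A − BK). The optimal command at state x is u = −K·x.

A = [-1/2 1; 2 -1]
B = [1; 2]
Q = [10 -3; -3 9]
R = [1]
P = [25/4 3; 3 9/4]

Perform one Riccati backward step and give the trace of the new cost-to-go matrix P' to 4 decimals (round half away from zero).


22.4757

BᵀP = [12.2500 7.5000]
S = R + BᵀPB = [1] + [27.2500] = [28.2500]
BᵀPA = [8.8750 4.7500]
K = S⁻¹·BᵀPA = [0.3142 0.1681]
A−BK = [-0.8142 0.8319; 1.3717 -1.3363]
AᵀP(A−BK) = [1.7743 -1.6173; -1.6173 1.7013]
P' = Q + AᵀP(A−BK) = [11.7743 -4.6173; -4.6173 10.7013]
tr(P') = 22.4757


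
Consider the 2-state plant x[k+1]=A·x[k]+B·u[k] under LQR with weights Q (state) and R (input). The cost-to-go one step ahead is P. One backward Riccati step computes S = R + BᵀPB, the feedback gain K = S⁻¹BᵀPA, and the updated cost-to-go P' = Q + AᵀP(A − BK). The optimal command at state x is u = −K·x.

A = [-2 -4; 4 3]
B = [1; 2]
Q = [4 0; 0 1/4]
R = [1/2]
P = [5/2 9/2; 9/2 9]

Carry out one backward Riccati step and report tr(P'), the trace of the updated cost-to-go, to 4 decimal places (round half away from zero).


BᵀP = [11.5000 22.5000]
S = R + BᵀPB = [1/2] + [56.5000] = [57.0000]
BᵀPA = [67.0000 21.5000]
K = S⁻¹·BᵀPA = [1.1754 0.3772]
A−BK = [-3.1754 -4.3772; 1.6491 2.2456]
AᵀP(A−BK) = [3.2456 3.7281; 3.7281 4.8904]
P' = Q + AᵀP(A−BK) = [7.2456 3.7281; 3.7281 5.1404]
tr(P') = 12.3860

12.3860


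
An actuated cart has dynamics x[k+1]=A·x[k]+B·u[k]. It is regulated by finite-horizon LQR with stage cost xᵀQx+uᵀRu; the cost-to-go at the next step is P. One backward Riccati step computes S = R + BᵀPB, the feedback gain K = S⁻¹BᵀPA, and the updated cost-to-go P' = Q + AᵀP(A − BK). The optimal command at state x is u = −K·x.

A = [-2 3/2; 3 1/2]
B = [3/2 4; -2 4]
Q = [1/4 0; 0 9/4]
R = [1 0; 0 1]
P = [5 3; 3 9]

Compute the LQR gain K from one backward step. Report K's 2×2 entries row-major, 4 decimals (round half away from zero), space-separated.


BᵀP = [1.5000 -13.5000; 32.0000 48.0000]
S = R + BᵀPB = [1 0; 0 1] + [29.2500 -48.0000; -48.0000 320.0000] = [30.2500 -48.0000; -48.0000 321.0000]
BᵀPA = [-43.5000 -4.5000; 80.0000 72.0000]
K = S⁻¹·BᵀPA = [-1.3669 0.2716; 0.0448 0.2649]
A−BK = [-0.1290 0.0330; 0.0869 -0.0165]
AᵀP(A−BK) = [1.9543 -0.3785; -0.3785 0.1486]
P' = Q + AᵀP(A−BK) = [2.2043 -0.3785; -0.3785 2.3986]
tr(P') = 4.6029

-1.3669 0.2716 0.0448 0.2649


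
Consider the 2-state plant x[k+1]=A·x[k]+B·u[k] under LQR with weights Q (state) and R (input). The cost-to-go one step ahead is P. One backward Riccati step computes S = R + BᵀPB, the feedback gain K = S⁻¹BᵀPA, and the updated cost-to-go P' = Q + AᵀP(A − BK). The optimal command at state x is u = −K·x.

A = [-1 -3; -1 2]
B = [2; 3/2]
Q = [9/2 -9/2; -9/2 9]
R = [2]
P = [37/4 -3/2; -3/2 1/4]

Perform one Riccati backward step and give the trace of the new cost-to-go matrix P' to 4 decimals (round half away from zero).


20.7648

BᵀP = [16.2500 -2.6250]
S = R + BᵀPB = [2] + [28.5625] = [30.5625]
BᵀPA = [-13.6250 -54.0000]
K = S⁻¹·BᵀPA = [-0.4458 -1.7669]
A−BK = [-0.1084 0.5337; -0.3313 4.6503]
AᵀP(A−BK) = [0.4259 1.6764; 1.6764 6.8390]
P' = Q + AᵀP(A−BK) = [4.9259 -2.8236; -2.8236 15.8390]
tr(P') = 20.7648


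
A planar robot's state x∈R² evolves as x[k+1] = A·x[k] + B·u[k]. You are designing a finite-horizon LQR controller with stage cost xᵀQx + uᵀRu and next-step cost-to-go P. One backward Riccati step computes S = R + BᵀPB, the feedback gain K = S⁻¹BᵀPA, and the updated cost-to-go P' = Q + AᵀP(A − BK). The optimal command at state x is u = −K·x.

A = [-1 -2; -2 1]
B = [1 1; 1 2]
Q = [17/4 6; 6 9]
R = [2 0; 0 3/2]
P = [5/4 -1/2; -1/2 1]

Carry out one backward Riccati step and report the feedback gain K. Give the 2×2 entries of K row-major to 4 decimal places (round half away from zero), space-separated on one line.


BᵀP = [0.7500 0.5000; 0.2500 1.5000]
S = R + BᵀPB = [2 0; 0 3/2] + [1.2500 1.7500; 1.7500 3.2500] = [3.2500 1.7500; 1.7500 4.7500]
BᵀPA = [-1.7500 -1.0000; -3.2500 1.0000]
K = S⁻¹·BᵀPA = [-0.2121 -0.5253; -0.6061 0.4040]
A−BK = [-0.1818 -1.8788; -0.5758 0.7172]
AᵀP(A−BK) = [0.9091 -0.6061; -0.6061 7.0707]
P' = Q + AᵀP(A−BK) = [5.1591 5.3939; 5.3939 16.0707]
tr(P') = 21.2298

-0.2121 -0.5253 -0.6061 0.4040


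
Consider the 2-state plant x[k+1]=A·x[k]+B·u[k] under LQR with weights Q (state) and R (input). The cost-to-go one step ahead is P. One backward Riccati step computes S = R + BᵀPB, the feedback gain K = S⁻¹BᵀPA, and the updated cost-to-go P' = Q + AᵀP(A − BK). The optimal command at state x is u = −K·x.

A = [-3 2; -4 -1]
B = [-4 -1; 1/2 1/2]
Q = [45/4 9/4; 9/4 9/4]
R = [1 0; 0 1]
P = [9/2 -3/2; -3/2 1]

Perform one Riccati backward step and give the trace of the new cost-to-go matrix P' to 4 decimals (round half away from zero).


22.5863

BᵀP = [-18.7500 6.5000; -5.2500 2.0000]
S = R + BᵀPB = [1 0; 0 1] + [78.2500 22.0000; 22.0000 6.2500] = [79.2500 22.0000; 22.0000 7.2500]
BᵀPA = [30.2500 -44.0000; 7.7500 -12.5000]
K = S⁻¹·BᵀPA = [0.5390 -0.4859; -0.5666 -0.2498]
A−BK = [-1.4106 -0.1932; -3.9862 -0.6322]
AᵀP(A−BK) = [8.5866 1.1332; 1.1332 0.4997]
P' = Q + AᵀP(A−BK) = [19.8366 3.3832; 3.3832 2.7497]
tr(P') = 22.5863


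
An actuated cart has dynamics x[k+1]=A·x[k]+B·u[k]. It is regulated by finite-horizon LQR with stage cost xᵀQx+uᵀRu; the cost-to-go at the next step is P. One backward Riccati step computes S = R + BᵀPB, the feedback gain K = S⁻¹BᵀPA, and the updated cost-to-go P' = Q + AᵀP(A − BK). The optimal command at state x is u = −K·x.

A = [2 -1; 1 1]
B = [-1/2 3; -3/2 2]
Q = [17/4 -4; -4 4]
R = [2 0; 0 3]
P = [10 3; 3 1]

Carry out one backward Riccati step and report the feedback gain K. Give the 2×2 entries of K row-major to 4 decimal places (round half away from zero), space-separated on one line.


-0.2042 0.0065 0.5711 -0.1863

BᵀP = [-9.5000 -3.0000; 36.0000 11.0000]
S = R + BᵀPB = [2 0; 0 3] + [9.2500 -34.5000; -34.5000 130.0000] = [11.2500 -34.5000; -34.5000 133.0000]
BᵀPA = [-22.0000 6.5000; 83.0000 -25.0000]
K = S⁻¹·BᵀPA = [-0.2042 0.0065; 0.5711 -0.1863]
A−BK = [0.1846 -0.4379; -0.4485 1.3824]
AᵀP(A−BK) = [1.1070 -0.3954; -0.3954 0.3007]
P' = Q + AᵀP(A−BK) = [5.3570 -4.3954; -4.3954 4.3007]
tr(P') = 9.6577


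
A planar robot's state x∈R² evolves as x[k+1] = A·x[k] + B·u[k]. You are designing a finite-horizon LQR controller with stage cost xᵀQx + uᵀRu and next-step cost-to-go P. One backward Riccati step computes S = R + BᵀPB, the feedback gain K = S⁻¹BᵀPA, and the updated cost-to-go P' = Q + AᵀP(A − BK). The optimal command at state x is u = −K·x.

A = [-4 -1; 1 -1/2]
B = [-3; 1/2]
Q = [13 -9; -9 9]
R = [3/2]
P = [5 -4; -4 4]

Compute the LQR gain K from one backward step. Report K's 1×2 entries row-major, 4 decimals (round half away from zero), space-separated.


1.3782 0.1681

BᵀP = [-17.0000 14.0000]
S = R + BᵀPB = [3/2] + [58.0000] = [59.5000]
BᵀPA = [82.0000 10.0000]
K = S⁻¹·BᵀPA = [1.3782 0.1681]
A−BK = [0.1345 -0.4958; 0.3109 -0.5840]
AᵀP(A−BK) = [2.9916 0.2185; 0.2185 0.3193]
P' = Q + AᵀP(A−BK) = [15.9916 -8.7815; -8.7815 9.3193]
tr(P') = 25.3109


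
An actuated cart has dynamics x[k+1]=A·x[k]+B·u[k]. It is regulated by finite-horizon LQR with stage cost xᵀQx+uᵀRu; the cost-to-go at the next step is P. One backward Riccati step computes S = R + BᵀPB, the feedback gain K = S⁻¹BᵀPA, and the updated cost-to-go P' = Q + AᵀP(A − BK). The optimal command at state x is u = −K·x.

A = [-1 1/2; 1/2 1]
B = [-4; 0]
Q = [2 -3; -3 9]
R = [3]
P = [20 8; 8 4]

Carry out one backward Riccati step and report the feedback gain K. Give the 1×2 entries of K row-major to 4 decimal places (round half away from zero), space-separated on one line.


0.1981 -0.2229

BᵀP = [-80.0000 -32.0000]
S = R + BᵀPB = [3] + [320.0000] = [323.0000]
BᵀPA = [64.0000 -72.0000]
K = S⁻¹·BᵀPA = [0.1981 -0.2229]
A−BK = [-0.2074 -0.3916; 0.5000 1.0000]
AᵀP(A−BK) = [0.3189 0.2663; 0.2663 0.9505]
P' = Q + AᵀP(A−BK) = [2.3189 -2.7337; -2.7337 9.9505]
tr(P') = 12.2693


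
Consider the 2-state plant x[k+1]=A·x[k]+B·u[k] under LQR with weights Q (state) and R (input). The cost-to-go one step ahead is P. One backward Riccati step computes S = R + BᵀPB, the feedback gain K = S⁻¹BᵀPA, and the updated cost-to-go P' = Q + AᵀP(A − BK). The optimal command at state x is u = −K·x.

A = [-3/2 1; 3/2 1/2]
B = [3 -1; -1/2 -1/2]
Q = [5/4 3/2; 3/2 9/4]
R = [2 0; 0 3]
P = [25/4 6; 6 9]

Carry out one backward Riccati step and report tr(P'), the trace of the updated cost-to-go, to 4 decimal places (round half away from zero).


BᵀP = [15.7500 13.5000; -9.2500 -10.5000]
S = R + BᵀPB = [2 0; 0 3] + [40.5000 -22.5000; -22.5000 14.5000] = [42.5000 -22.5000; -22.5000 17.5000]
BᵀPA = [-3.3750 22.5000; -1.8750 -14.5000]
K = S⁻¹·BᵀPA = [-0.4263 0.2842; -0.6553 -0.4632]
A−BK = [-0.8763 -0.3158; 0.9592 0.4105]
AᵀP(A−BK) = [4.6451 1.9658; 1.9658 1.3895]
P' = Q + AᵀP(A−BK) = [5.8951 3.4658; 3.4658 3.6395]
tr(P') = 9.5345

9.5345


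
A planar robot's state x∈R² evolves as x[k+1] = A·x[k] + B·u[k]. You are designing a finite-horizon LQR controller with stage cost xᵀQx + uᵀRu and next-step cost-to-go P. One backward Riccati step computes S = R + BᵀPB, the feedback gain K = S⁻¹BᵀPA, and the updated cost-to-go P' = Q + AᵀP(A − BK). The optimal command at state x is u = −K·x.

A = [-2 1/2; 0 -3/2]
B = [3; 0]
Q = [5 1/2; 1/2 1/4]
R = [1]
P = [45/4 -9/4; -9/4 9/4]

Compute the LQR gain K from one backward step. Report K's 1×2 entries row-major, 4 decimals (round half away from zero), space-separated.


BᵀP = [33.7500 -6.7500]
S = R + BᵀPB = [1] + [101.2500] = [102.2500]
BᵀPA = [-67.5000 27.0000]
K = S⁻¹·BᵀPA = [-0.6601 0.2641]
A−BK = [-0.0196 -0.2922; 0.0000 -1.5000]
AᵀP(A−BK) = [0.4401 -0.1760; -0.1760 4.1204]
P' = Q + AᵀP(A−BK) = [5.4401 0.3240; 0.3240 4.3704]
tr(P') = 9.8105

-0.6601 0.2641


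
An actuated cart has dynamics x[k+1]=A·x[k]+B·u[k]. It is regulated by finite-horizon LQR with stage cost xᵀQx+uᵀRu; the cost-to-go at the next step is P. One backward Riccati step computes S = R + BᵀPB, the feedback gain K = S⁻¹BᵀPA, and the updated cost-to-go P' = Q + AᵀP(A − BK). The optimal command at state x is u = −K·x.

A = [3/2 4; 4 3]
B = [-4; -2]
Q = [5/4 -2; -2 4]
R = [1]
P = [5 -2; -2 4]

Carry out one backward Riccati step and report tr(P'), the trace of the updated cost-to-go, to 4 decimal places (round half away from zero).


52.6231

BᵀP = [-16.0000 0.0000]
S = R + BᵀPB = [1] + [64.0000] = [65.0000]
BᵀPA = [-24.0000 -64.0000]
K = S⁻¹·BᵀPA = [-0.3692 -0.9846]
A−BK = [0.0231 0.0615; 3.2615 1.0308]
AᵀP(A−BK) = [42.3885 13.3692; 13.3692 4.9846]
P' = Q + AᵀP(A−BK) = [43.6385 11.3692; 11.3692 8.9846]
tr(P') = 52.6231


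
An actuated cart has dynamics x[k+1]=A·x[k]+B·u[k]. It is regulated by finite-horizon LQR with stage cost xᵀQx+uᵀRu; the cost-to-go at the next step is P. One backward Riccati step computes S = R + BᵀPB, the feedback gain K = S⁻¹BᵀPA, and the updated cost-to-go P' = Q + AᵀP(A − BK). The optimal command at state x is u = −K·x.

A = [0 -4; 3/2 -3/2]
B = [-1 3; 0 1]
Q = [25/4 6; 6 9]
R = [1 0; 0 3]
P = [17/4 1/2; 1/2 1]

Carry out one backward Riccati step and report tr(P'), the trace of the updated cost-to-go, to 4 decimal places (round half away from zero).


BᵀP = [-4.2500 -0.5000; 13.2500 2.5000]
S = R + BᵀPB = [1 0; 0 3] + [4.2500 -13.2500; -13.2500 42.2500] = [5.2500 -13.2500; -13.2500 45.2500]
BᵀPA = [-0.7500 17.7500; 3.7500 -56.7500]
K = S⁻¹·BᵀPA = [0.2540 0.8266; 0.1573 -1.0121]
A−BK = [-0.2177 -0.1371; 1.3427 -0.4879]
AᵀP(A−BK) = [1.8508 -0.8347; -0.8347 4.1411]
P' = Q + AᵀP(A−BK) = [8.1008 5.1653; 5.1653 13.1411]
tr(P') = 21.2419

21.2419


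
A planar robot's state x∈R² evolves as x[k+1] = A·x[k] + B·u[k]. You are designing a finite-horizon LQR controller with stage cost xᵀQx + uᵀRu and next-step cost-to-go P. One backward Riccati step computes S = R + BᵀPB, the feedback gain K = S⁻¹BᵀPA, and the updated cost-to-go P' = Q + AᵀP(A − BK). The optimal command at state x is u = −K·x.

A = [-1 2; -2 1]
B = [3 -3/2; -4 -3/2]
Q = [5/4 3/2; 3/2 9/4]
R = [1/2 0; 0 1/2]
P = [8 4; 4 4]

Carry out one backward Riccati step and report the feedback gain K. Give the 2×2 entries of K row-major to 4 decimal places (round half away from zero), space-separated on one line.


0.1395 0.1428 0.9415 -1.0361

BᵀP = [8.0000 -4.0000; -18.0000 -12.0000]
S = R + BᵀPB = [1/2 0; 0 1/2] + [40.0000 -6.0000; -6.0000 45.0000] = [40.5000 -6.0000; -6.0000 45.5000]
BᵀPA = [0.0000 12.0000; 42.0000 -48.0000]
K = S⁻¹·BᵀPA = [0.1395 0.1428; 0.9415 -1.0361]
A−BK = [-0.0062 0.0174; -0.0299 0.0170]
AᵀP(A−BK) = [0.4583 -0.4832; -0.4832 0.5529]
P' = Q + AᵀP(A−BK) = [1.7083 1.0168; 1.0168 2.8029]
tr(P') = 4.5112


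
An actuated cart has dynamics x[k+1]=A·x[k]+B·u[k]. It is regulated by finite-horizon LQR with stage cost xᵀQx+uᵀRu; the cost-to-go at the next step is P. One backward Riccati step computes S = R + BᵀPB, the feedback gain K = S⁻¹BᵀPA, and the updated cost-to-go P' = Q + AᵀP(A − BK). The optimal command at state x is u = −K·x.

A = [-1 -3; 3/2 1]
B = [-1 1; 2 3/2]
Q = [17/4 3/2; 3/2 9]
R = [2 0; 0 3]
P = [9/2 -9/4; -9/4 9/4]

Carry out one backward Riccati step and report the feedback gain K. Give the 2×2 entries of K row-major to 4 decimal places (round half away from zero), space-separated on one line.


0.7831 1.4078 -0.0548 -0.6596

BᵀP = [-9.0000 6.7500; 1.1250 1.1250]
S = R + BᵀPB = [2 0; 0 3] + [22.5000 1.1250; 1.1250 2.8125] = [24.5000 1.1250; 1.1250 5.8125]
BᵀPA = [19.1250 33.7500; 0.5625 -2.2500]
K = S⁻¹·BᵀPA = [0.7831 1.4078; -0.0548 -0.6596]
A−BK = [-0.1621 -0.9326; 0.0159 -0.8263]
AᵀP(A−BK) = [1.3660 2.6961; 2.6961 7.2514]
P' = Q + AᵀP(A−BK) = [5.6160 4.1961; 4.1961 16.2514]
tr(P') = 21.8674


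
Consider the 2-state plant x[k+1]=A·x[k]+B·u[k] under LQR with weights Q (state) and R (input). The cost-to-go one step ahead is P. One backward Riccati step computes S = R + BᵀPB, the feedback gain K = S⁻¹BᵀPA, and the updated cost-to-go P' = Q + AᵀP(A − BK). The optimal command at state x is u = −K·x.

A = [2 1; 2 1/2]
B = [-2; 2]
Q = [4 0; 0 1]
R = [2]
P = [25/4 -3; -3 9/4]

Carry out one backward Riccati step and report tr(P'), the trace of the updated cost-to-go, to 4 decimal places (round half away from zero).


11.6198

BᵀP = [-18.5000 10.5000]
S = R + BᵀPB = [2] + [58.0000] = [60.0000]
BᵀPA = [-16.0000 -13.2500]
K = S⁻¹·BᵀPA = [-0.2667 -0.2208]
A−BK = [1.4667 0.5583; 2.5333 0.9417]
AᵀP(A−BK) = [5.7333 2.2167; 2.2167 0.8865]
P' = Q + AᵀP(A−BK) = [9.7333 2.2167; 2.2167 1.8865]
tr(P') = 11.6198


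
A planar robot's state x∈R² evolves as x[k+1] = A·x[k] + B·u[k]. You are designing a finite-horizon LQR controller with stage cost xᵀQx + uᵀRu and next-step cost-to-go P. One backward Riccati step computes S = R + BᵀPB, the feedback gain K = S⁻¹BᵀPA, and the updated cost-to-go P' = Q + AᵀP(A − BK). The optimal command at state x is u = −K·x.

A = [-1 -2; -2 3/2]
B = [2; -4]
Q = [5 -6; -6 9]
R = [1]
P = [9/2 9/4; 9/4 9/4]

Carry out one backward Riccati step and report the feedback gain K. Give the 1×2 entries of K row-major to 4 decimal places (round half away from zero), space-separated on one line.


0.4737 -0.3553

BᵀP = [0.0000 -4.5000]
S = R + BᵀPB = [1] + [18.0000] = [19.0000]
BᵀPA = [9.0000 -6.7500]
K = S⁻¹·BᵀPA = [0.4737 -0.3553]
A−BK = [-1.9474 -1.2895; -0.1053 0.0789]
AᵀP(A−BK) = [18.2368 11.0724; 11.0724 7.1645]
P' = Q + AᵀP(A−BK) = [23.2368 5.0724; 5.0724 16.1645]
tr(P') = 39.4013


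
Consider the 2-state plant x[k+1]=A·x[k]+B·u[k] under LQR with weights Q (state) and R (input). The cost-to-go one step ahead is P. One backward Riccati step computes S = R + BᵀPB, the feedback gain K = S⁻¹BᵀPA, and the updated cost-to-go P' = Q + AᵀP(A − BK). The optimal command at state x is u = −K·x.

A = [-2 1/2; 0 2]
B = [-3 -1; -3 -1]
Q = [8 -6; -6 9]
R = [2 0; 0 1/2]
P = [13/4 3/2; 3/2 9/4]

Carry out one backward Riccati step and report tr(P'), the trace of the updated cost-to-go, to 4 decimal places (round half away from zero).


21.1151

BᵀP = [-14.2500 -11.2500; -4.7500 -3.7500]
S = R + BᵀPB = [2 0; 0 1/2] + [76.5000 25.5000; 25.5000 8.5000] = [78.5000 25.5000; 25.5000 9.0000]
BᵀPA = [28.5000 -29.6250; 9.5000 -9.8750]
K = S⁻¹·BᵀPA = [0.2533 -0.2633; 0.3378 -0.3511]
A−BK = [-0.9022 -0.6411; 1.0978 0.8589]
AᵀP(A−BK) = [2.5711 1.5906; 1.5906 1.5440]
P' = Q + AᵀP(A−BK) = [10.5711 -4.4094; -4.4094 10.5440]
tr(P') = 21.1151


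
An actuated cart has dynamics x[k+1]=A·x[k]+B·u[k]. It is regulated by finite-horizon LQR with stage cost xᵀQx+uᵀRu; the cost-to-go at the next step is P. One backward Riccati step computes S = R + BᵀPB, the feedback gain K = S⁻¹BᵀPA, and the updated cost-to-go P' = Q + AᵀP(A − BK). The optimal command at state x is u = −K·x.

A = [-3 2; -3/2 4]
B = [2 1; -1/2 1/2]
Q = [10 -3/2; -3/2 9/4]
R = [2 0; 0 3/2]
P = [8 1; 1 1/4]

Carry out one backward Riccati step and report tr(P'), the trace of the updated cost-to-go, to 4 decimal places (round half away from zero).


20.5832

BᵀP = [15.5000 1.8750; 8.5000 1.1250]
S = R + BᵀPB = [2 0; 0 3/2] + [30.0625 16.4375; 16.4375 9.0625] = [32.0625 16.4375; 16.4375 10.5625]
BᵀPA = [-49.3125 38.5000; -27.1875 21.5000]
K = S⁻¹·BᵀPA = [-1.0803 0.7777; -0.8927 0.8252]
A−BK = [0.0534 -0.3806; -1.5938 3.9763]
AᵀP(A−BK) = [4.0173 -3.7134; -3.7134 4.3158]
P' = Q + AᵀP(A−BK) = [14.0173 -5.2134; -5.2134 6.5658]
tr(P') = 20.5832


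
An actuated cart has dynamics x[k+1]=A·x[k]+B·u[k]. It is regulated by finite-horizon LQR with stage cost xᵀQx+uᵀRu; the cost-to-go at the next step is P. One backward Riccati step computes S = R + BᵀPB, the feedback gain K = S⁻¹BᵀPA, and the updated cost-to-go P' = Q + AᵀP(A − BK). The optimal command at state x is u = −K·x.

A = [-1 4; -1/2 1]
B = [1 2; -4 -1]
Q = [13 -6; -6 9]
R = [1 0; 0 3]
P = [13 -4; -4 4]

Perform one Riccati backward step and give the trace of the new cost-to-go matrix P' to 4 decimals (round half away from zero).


38.3476

BᵀP = [29.0000 -20.0000; 30.0000 -12.0000]
S = R + BᵀPB = [1 0; 0 3] + [109.0000 78.0000; 78.0000 72.0000] = [110.0000 78.0000; 78.0000 75.0000]
BᵀPA = [-19.0000 96.0000; -24.0000 108.0000]
K = S⁻¹·BᵀPA = [0.2064 -0.5651; -0.5346 2.0277]
A−BK = [-0.1371 0.5097; -0.2091 0.7673]
AᵀP(A−BK) = [1.0900 -4.0720; -4.0720 15.2576]
P' = Q + AᵀP(A−BK) = [14.0900 -10.0720; -10.0720 24.2576]
tr(P') = 38.3476


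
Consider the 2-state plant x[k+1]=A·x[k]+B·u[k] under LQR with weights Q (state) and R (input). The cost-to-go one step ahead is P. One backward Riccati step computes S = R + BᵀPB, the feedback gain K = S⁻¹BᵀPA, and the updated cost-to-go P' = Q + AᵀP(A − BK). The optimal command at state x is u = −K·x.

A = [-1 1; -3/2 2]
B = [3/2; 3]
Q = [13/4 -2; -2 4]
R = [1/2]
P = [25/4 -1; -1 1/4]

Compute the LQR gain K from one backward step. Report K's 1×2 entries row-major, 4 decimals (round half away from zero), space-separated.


-0.6720 0.6240

BᵀP = [6.3750 -0.7500]
S = R + BᵀPB = [1/2] + [7.3125] = [7.8125]
BᵀPA = [-5.2500 4.8750]
K = S⁻¹·BᵀPA = [-0.6720 0.6240]
A−BK = [0.0080 0.0640; 0.5160 0.1280]
AᵀP(A−BK) = [0.2845 -0.2240; -0.2240 0.2080]
P' = Q + AᵀP(A−BK) = [3.5345 -2.2240; -2.2240 4.2080]
tr(P') = 7.7425


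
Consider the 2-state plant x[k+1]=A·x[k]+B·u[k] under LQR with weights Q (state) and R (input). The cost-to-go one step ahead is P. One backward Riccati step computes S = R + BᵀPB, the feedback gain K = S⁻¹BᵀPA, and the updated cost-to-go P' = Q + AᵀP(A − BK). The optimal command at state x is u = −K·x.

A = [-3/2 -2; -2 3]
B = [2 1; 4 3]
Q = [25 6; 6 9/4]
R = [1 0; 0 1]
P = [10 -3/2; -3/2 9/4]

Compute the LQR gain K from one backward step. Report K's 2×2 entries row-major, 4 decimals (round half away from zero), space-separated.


-0.8647 -2.4122 0.4010 3.6828

BᵀP = [14.0000 6.0000; 5.5000 5.2500]
S = R + BᵀPB = [1 0; 0 1] + [52.0000 32.0000; 32.0000 21.2500] = [53.0000 32.0000; 32.0000 22.2500]
BᵀPA = [-33.0000 -10.0000; -18.7500 4.7500]
K = S⁻¹·BᵀPA = [-0.8647 -2.4122; 0.4010 3.6828]
A−BK = [-0.1715 -0.8583; 0.2560 1.6006]
AᵀP(A−BK) = [1.4819 6.6981; 6.6981 36.6345]
P' = Q + AᵀP(A−BK) = [26.4819 12.6981; 12.6981 38.8845]
tr(P') = 65.3663


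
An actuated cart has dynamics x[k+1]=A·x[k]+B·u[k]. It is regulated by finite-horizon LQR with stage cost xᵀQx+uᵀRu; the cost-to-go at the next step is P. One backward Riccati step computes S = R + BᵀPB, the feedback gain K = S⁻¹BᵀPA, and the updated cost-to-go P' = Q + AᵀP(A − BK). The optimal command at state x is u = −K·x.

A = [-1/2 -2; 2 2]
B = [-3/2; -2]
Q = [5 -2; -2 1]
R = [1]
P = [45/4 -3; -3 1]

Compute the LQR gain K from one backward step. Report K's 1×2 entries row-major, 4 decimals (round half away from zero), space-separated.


0.8477 2.1726

BᵀP = [-10.8750 2.5000]
S = R + BᵀPB = [1] + [11.3125] = [12.3125]
BᵀPA = [10.4375 26.7500]
K = S⁻¹·BᵀPA = [0.8477 2.1726]
A−BK = [0.7716 1.2589; 3.6954 6.3452]
AᵀP(A−BK) = [3.9645 7.5736; 7.5736 14.8832]
P' = Q + AᵀP(A−BK) = [8.9645 5.5736; 5.5736 15.8832]
tr(P') = 24.8477


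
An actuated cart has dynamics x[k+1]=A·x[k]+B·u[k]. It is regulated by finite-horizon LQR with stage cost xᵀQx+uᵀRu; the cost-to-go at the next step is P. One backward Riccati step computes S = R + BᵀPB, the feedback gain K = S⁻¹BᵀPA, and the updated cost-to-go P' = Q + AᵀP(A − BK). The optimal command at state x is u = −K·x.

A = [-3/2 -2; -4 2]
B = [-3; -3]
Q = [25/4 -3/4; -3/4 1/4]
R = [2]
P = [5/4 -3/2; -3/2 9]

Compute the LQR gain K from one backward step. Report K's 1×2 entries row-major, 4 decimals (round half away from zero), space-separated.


BᵀP = [0.7500 -22.5000]
S = R + BᵀPB = [2] + [65.2500] = [67.2500]
BᵀPA = [88.8750 -46.5000]
K = S⁻¹·BᵀPA = [1.3216 -0.6914]
A−BK = [2.4647 -4.0743; -0.0353 -0.0743]
AᵀP(A−BK) = [11.3587 -14.2974; -14.2974 20.8476]
P' = Q + AᵀP(A−BK) = [17.6087 -15.0474; -15.0474 21.0976]
tr(P') = 38.7063

1.3216 -0.6914


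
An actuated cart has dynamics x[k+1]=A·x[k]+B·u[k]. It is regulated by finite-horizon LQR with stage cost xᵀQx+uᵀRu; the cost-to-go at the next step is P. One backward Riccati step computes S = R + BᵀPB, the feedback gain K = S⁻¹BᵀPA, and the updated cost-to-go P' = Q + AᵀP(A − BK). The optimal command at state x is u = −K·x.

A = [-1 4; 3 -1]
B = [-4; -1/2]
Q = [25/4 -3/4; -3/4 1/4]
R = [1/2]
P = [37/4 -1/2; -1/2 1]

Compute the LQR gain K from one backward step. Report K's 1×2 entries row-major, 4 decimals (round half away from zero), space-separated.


BᵀP = [-36.7500 1.5000]
S = R + BᵀPB = [1/2] + [146.2500] = [146.7500]
BᵀPA = [41.2500 -148.5000]
K = S⁻¹·BᵀPA = [0.2811 -1.0119]
A−BK = [0.1244 -0.0477; 3.1405 -1.5060]
AᵀP(A−BK) = [9.6550 -4.7581; -4.7581 2.7291]
P' = Q + AᵀP(A−BK) = [15.9050 -5.5081; -5.5081 2.9791]
tr(P') = 18.8842

0.2811 -1.0119


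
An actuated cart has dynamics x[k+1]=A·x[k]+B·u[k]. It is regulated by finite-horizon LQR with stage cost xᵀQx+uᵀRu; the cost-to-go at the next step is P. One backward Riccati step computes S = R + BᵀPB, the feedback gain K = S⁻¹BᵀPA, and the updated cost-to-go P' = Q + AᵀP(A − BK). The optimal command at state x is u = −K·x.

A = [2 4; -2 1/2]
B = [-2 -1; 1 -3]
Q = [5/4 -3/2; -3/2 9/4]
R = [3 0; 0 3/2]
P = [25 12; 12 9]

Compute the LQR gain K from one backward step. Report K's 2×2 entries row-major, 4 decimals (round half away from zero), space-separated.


BᵀP = [-38.0000 -15.0000; -61.0000 -39.0000]
S = R + BᵀPB = [3 0; 0 3/2] + [61.0000 83.0000; 83.0000 178.0000] = [64.0000 83.0000; 83.0000 179.5000]
BᵀPA = [-46.0000 -159.5000; -44.0000 -263.5000]
K = S⁻¹·BᵀPA = [-1.0013 -1.4698; 0.2179 -0.7883]
A−BK = [0.2153 0.2720; -0.3451 -0.3951]
AᵀP(A−BK) = [3.5264 4.7016; 4.7016 8.0888]
P' = Q + AᵀP(A−BK) = [4.7764 3.2016; 3.2016 10.3388]
tr(P') = 15.1152

-1.0013 -1.4698 0.2179 -0.7883


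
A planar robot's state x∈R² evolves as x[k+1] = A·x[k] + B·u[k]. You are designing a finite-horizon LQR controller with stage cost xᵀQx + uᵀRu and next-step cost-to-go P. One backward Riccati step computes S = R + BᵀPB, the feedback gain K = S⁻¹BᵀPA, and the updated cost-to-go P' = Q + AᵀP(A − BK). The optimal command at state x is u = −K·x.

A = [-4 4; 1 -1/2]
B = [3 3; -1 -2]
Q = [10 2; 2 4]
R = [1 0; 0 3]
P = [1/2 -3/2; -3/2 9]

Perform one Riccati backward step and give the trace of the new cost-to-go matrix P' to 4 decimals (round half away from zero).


16.2513

BᵀP = [3.0000 -13.5000; 4.5000 -22.5000]
S = R + BᵀPB = [1 0; 0 3] + [22.5000 36.0000; 36.0000 58.5000] = [23.5000 36.0000; 36.0000 61.5000]
BᵀPA = [-25.5000 18.7500; -40.5000 29.2500]
K = S⁻¹·BᵀPA = [-0.7387 0.6709; -0.2261 0.0829]
A−BK = [-1.1055 1.7387; -0.1910 0.3367]
AᵀP(A−BK) = [1.0050 -1.0352; -1.0352 1.2462]
P' = Q + AᵀP(A−BK) = [11.0050 0.9648; 0.9648 5.2462]
tr(P') = 16.2513
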